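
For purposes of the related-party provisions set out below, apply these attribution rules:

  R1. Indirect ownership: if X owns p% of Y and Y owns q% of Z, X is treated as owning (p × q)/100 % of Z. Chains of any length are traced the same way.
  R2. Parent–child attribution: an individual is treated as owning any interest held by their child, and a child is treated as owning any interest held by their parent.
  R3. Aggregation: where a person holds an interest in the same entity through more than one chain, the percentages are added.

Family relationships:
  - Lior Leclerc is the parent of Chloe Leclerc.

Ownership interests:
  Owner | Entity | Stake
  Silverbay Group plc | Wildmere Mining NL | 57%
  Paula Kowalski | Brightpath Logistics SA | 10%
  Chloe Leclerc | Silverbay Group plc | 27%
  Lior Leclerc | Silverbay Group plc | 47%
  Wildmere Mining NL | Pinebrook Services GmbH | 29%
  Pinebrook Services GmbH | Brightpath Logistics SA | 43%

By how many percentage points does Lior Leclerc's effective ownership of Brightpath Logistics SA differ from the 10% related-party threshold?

By parent–child attribution (R2), Lior Leclerc is treated as also owning Chloe Leclerc's interest in Silverbay Group plc, giving 47% + 27% = 74%.
Chain via Silverbay Group plc → Wildmere Mining NL → Pinebrook Services GmbH (R1): 74% × 57% × 29% × 43% = 5.259846% of Brightpath Logistics SA.
5.259846% falls short of the 10% threshold by 4.740154 percentage points.

4.740154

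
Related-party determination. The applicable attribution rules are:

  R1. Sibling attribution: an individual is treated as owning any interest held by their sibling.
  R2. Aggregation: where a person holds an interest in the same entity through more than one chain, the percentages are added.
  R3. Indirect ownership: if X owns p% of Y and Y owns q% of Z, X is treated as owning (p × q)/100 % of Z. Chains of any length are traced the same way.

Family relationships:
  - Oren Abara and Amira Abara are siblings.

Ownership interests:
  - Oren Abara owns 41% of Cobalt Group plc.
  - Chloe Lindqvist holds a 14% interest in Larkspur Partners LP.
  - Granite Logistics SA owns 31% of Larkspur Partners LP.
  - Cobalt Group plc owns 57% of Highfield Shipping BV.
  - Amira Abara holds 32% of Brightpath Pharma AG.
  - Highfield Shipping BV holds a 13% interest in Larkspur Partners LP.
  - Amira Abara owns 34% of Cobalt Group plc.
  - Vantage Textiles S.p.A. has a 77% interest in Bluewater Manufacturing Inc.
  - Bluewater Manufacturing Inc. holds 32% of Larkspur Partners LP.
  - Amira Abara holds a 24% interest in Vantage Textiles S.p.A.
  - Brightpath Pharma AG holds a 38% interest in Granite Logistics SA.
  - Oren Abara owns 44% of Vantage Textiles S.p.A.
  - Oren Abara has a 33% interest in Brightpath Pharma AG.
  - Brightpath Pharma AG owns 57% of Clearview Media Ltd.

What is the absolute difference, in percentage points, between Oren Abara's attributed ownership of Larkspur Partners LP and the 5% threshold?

24.9697

By sibling attribution (R1), Oren Abara is treated as also owning Amira Abara's interest in Brightpath Pharma AG, giving 33% + 32% = 65%.
By sibling attribution (R1), Oren Abara is treated as also owning Amira Abara's interest in Cobalt Group plc, giving 41% + 34% = 75%.
By sibling attribution (R1), Oren Abara is treated as also owning Amira Abara's interest in Vantage Textiles S.p.A, giving 44% + 24% = 68%.
Chain via Brightpath Pharma AG → Granite Logistics SA (R3): 65% × 38% × 31% = 7.657% of Larkspur Partners LP.
Chain via Cobalt Group plc → Highfield Shipping BV (R3): 75% × 57% × 13% = 5.5575% of Larkspur Partners LP.
Chain via Vantage Textiles S.p.A. → Bluewater Manufacturing Inc. (R3): 68% × 77% × 32% = 16.7552% of Larkspur Partners LP.
Aggregating (R2): 7.657% + 5.5575% + 16.7552% = 29.9697%.
29.9697% exceeds the 5% threshold by 24.9697 percentage points.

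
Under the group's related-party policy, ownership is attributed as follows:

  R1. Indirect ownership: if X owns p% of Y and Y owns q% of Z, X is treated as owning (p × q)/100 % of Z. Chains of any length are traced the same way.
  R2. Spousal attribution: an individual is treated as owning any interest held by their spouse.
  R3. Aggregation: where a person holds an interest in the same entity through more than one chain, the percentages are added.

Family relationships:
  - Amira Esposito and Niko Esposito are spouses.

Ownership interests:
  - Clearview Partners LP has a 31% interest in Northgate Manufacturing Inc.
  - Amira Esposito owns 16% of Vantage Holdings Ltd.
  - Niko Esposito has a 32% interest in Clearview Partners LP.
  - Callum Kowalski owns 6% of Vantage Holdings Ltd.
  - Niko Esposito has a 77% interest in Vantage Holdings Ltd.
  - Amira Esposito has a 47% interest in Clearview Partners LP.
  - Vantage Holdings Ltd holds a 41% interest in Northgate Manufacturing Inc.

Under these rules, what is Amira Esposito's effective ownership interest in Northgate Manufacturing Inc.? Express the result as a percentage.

By spousal attribution (R2), Amira Esposito is treated as also owning Niko Esposito's interest in Clearview Partners LP, giving 47% + 32% = 79%.
By spousal attribution (R2), Amira Esposito is treated as also owning Niko Esposito's interest in Vantage Holdings Ltd, giving 16% + 77% = 93%.
Chain via Clearview Partners LP (R1): 79% × 31% = 24.49% of Northgate Manufacturing Inc.
Chain via Vantage Holdings Ltd (R1): 93% × 41% = 38.13% of Northgate Manufacturing Inc.
Aggregating (R3): 24.49% + 38.13% = 62.62%.

62.62%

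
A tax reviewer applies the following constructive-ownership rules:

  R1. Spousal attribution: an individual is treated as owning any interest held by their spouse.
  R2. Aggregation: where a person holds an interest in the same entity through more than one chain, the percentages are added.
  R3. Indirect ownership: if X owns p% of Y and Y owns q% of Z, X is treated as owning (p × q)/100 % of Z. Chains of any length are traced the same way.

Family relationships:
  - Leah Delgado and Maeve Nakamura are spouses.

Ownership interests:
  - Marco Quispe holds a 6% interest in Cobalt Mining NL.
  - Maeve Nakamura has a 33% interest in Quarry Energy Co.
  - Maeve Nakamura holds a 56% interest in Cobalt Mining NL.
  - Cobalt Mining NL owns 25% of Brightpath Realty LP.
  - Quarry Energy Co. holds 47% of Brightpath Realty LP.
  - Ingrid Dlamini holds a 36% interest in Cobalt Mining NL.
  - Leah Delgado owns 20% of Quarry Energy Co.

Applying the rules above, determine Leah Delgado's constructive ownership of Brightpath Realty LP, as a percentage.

38.91%

By spousal attribution (R1), Leah Delgado is treated as also owning Maeve Nakamura's interest in Quarry Energy Co, giving 20% + 33% = 53%.
By spousal attribution (R1), Leah Delgado is treated as owning Maeve Nakamura's 56% interest in Cobalt Mining NL.
Chain via Quarry Energy Co. (R3): 53% × 47% = 24.91% of Brightpath Realty LP.
Chain via Cobalt Mining NL (R3): 56% × 25% = 14% of Brightpath Realty LP.
Aggregating (R2): 24.91% + 14% = 38.91%.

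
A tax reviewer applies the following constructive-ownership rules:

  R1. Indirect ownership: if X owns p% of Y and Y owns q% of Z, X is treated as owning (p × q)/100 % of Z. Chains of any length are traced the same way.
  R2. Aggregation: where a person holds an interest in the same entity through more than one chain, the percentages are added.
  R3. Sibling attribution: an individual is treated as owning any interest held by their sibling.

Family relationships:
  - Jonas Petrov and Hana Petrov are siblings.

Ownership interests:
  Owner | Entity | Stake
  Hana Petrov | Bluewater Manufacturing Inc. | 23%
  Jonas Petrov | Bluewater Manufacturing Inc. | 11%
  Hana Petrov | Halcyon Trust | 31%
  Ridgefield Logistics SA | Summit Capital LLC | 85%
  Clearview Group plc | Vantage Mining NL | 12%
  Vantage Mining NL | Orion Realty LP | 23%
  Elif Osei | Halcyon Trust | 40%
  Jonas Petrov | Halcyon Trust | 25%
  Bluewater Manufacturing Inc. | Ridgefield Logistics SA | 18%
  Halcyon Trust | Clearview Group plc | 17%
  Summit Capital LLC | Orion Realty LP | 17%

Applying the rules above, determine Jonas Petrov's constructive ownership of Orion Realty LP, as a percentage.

1.147092%

By sibling attribution (R3), Jonas Petrov is treated as also owning Hana Petrov's interest in Bluewater Manufacturing Inc, giving 11% + 23% = 34%.
By sibling attribution (R3), Jonas Petrov is treated as also owning Hana Petrov's interest in Halcyon Trust, giving 25% + 31% = 56%.
Chain via Bluewater Manufacturing Inc. → Ridgefield Logistics SA → Summit Capital LLC (R1): 34% × 18% × 85% × 17% = 0.88434% of Orion Realty LP.
Chain via Halcyon Trust → Clearview Group plc → Vantage Mining NL (R1): 56% × 17% × 12% × 23% = 0.262752% of Orion Realty LP.
Aggregating (R2): 0.88434% + 0.262752% = 1.147092%.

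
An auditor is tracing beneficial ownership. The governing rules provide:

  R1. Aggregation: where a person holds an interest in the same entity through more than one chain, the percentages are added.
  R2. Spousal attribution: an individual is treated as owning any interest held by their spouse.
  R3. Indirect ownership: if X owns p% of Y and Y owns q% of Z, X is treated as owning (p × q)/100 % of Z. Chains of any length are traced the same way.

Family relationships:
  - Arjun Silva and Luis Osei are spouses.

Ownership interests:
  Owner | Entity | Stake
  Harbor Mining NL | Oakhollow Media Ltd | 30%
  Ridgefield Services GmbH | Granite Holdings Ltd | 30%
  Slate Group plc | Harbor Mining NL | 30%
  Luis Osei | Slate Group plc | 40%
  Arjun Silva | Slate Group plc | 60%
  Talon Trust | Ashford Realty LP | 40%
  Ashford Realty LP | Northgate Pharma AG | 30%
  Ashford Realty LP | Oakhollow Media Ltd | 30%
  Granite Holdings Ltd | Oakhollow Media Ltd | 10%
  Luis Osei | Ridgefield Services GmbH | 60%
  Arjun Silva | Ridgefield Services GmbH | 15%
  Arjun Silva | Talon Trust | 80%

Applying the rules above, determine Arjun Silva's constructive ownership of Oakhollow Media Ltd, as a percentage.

20.85%

By spousal attribution (R2), Arjun Silva is treated as also owning Luis Osei's interest in Slate Group plc, giving 60% + 40% = 100%.
By spousal attribution (R2), Arjun Silva is treated as also owning Luis Osei's interest in Ridgefield Services GmbH, giving 15% + 60% = 75%.
Chain via Slate Group plc → Harbor Mining NL (R3): 100% × 30% × 30% = 9% of Oakhollow Media Ltd.
Chain via Talon Trust → Ashford Realty LP (R3): 80% × 40% × 30% = 9.6% of Oakhollow Media Ltd.
Chain via Ridgefield Services GmbH → Granite Holdings Ltd (R3): 75% × 30% × 10% = 2.25% of Oakhollow Media Ltd.
Aggregating (R1): 9% + 9.6% + 2.25% = 20.85%.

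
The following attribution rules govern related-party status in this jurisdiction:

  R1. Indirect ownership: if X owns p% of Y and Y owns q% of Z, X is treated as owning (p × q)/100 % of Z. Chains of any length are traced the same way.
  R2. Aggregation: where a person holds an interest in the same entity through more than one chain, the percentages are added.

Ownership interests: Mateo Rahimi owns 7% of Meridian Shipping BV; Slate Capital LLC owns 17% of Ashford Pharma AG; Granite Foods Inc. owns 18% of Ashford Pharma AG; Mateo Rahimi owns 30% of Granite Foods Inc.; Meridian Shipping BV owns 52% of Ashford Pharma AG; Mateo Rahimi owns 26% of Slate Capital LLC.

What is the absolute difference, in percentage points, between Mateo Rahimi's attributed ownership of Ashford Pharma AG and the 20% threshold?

6.54

Chain via Meridian Shipping BV (R1): 7% × 52% = 3.64% of Ashford Pharma AG.
Chain via Slate Capital LLC (R1): 26% × 17% = 4.42% of Ashford Pharma AG.
Chain via Granite Foods Inc. (R1): 30% × 18% = 5.4% of Ashford Pharma AG.
Aggregating (R2): 3.64% + 4.42% + 5.4% = 13.46%.
13.46% falls short of the 20% threshold by 6.54 percentage points.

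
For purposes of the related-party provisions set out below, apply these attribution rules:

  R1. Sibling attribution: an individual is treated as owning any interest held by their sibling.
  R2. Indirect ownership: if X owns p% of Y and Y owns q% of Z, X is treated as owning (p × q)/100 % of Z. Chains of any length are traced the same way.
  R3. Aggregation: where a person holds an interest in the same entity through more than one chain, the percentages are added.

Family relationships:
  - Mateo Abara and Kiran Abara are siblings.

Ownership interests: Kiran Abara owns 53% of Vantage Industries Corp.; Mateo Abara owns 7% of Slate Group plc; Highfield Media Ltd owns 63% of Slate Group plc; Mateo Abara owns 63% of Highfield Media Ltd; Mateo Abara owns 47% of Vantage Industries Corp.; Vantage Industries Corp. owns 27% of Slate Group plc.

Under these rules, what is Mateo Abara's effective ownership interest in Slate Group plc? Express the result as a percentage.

By sibling attribution (R1), Mateo Abara is treated as also owning Kiran Abara's interest in Vantage Industries Corp, giving 47% + 53% = 100%.
Chain via Vantage Industries Corp. (R2): 100% × 27% = 27% of Slate Group plc.
Chain via Highfield Media Ltd (R2): 63% × 63% = 39.69% of Slate Group plc.
Direct interest in Slate Group plc: 7%.
Aggregating (R3): 27% + 39.69% + 7% = 73.69%.

73.69%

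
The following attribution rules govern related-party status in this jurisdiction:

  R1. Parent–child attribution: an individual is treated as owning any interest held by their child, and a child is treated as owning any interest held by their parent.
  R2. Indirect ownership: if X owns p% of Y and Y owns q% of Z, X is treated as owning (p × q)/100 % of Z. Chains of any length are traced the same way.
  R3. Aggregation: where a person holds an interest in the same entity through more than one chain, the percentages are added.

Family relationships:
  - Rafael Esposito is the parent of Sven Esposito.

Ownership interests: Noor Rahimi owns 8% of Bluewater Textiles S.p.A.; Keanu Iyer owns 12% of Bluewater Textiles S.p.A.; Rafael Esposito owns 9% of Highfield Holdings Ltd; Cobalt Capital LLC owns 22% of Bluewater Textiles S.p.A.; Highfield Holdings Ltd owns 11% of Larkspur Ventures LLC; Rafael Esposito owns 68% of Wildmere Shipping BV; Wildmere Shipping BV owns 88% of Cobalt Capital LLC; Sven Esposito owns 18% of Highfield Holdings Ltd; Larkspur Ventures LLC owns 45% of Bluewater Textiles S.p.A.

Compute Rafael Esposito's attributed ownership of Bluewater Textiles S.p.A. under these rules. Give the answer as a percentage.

14.5013%

By parent–child attribution (R1), Rafael Esposito is treated as also owning Sven Esposito's interest in Highfield Holdings Ltd, giving 9% + 18% = 27%.
Chain via Wildmere Shipping BV → Cobalt Capital LLC (R2): 68% × 88% × 22% = 13.1648% of Bluewater Textiles S.p.A.
Chain via Highfield Holdings Ltd → Larkspur Ventures LLC (R2): 27% × 11% × 45% = 1.3365% of Bluewater Textiles S.p.A.
Aggregating (R3): 13.1648% + 1.3365% = 14.5013%.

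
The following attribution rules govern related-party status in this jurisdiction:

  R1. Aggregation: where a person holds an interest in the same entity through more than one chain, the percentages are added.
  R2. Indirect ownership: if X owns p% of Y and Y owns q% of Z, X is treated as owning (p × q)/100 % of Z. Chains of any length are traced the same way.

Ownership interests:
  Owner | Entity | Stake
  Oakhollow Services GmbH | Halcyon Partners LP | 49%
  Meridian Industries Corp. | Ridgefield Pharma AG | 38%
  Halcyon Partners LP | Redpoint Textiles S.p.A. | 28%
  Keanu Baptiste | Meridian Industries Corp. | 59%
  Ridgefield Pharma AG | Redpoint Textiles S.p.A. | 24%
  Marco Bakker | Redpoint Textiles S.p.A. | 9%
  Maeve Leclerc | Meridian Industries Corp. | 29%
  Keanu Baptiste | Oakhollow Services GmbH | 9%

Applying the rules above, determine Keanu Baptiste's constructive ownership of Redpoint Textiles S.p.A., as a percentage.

6.6156%

Chain via Meridian Industries Corp. → Ridgefield Pharma AG (R2): 59% × 38% × 24% = 5.3808% of Redpoint Textiles S.p.A.
Chain via Oakhollow Services GmbH → Halcyon Partners LP (R2): 9% × 49% × 28% = 1.2348% of Redpoint Textiles S.p.A.
Aggregating (R1): 5.3808% + 1.2348% = 6.6156%.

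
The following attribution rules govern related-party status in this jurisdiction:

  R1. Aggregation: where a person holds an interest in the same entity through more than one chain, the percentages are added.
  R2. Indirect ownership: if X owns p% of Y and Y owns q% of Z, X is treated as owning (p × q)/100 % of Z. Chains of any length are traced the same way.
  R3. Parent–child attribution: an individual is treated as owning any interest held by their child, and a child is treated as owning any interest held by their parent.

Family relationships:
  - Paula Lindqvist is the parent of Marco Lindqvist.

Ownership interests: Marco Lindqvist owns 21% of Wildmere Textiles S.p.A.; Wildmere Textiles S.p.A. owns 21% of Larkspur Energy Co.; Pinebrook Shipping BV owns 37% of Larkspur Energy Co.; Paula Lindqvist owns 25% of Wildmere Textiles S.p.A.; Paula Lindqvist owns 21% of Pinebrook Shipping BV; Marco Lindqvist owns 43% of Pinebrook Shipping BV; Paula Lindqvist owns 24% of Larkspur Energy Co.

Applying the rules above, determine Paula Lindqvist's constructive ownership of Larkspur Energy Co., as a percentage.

57.34%

By parent–child attribution (R3), Paula Lindqvist is treated as also owning Marco Lindqvist's interest in Wildmere Textiles S.p.A, giving 25% + 21% = 46%.
By parent–child attribution (R3), Paula Lindqvist is treated as also owning Marco Lindqvist's interest in Pinebrook Shipping BV, giving 21% + 43% = 64%.
Chain via Wildmere Textiles S.p.A. (R2): 46% × 21% = 9.66% of Larkspur Energy Co.
Chain via Pinebrook Shipping BV (R2): 64% × 37% = 23.68% of Larkspur Energy Co.
Direct interest in Larkspur Energy Co: 24%.
Aggregating (R1): 9.66% + 23.68% + 24% = 57.34%.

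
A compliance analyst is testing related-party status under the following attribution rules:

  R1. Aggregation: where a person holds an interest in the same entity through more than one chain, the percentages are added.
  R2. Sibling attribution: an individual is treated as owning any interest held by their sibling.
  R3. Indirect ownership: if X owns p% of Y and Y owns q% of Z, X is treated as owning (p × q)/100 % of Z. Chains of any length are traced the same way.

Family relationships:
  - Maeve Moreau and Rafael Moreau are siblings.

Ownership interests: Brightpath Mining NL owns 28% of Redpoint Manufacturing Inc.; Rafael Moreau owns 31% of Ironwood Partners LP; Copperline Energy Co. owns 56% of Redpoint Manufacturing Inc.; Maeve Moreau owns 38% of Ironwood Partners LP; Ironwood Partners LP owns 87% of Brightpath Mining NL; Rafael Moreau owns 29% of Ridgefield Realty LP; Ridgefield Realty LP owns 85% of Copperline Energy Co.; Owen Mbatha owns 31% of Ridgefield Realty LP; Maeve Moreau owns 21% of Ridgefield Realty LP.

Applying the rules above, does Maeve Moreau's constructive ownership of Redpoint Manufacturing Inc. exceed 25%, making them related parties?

By sibling attribution (R2), Maeve Moreau is treated as also owning Rafael Moreau's interest in Ironwood Partners LP, giving 38% + 31% = 69%.
By sibling attribution (R2), Maeve Moreau is treated as also owning Rafael Moreau's interest in Ridgefield Realty LP, giving 21% + 29% = 50%.
Chain via Ironwood Partners LP → Brightpath Mining NL (R3): 69% × 87% × 28% = 16.8084% of Redpoint Manufacturing Inc.
Chain via Ridgefield Realty LP → Copperline Energy Co. (R3): 50% × 85% × 56% = 23.8% of Redpoint Manufacturing Inc.
Aggregating (R1): 16.8084% + 23.8% = 40.6084%.
40.6084% exceeds the 25% threshold, so Maeve is a related party to Redpoint Manufacturing Inc.

Yes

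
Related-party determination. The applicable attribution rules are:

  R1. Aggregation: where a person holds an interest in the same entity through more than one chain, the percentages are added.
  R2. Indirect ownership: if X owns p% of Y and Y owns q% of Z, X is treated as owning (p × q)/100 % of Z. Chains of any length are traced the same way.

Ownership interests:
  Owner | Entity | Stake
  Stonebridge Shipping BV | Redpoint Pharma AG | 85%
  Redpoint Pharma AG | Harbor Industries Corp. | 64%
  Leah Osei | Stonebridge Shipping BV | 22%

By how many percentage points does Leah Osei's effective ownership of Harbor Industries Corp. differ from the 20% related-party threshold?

Chain via Stonebridge Shipping BV → Redpoint Pharma AG (R2): 22% × 85% × 64% = 11.968% of Harbor Industries Corp.
11.968% falls short of the 20% threshold by 8.032 percentage points.

8.032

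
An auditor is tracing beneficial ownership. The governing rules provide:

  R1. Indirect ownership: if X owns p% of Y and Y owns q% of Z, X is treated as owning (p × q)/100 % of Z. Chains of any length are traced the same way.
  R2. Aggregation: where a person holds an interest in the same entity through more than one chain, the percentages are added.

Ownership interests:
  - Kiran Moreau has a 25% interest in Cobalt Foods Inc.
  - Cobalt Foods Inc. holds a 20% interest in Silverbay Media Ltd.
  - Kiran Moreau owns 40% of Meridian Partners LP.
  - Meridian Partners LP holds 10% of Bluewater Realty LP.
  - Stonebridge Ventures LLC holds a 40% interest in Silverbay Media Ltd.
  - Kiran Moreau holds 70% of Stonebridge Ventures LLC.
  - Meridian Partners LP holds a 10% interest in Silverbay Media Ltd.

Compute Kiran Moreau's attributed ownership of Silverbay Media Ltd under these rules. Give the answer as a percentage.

37%

Chain via Meridian Partners LP (R1): 40% × 10% = 4% of Silverbay Media Ltd.
Chain via Stonebridge Ventures LLC (R1): 70% × 40% = 28% of Silverbay Media Ltd.
Chain via Cobalt Foods Inc. (R1): 25% × 20% = 5% of Silverbay Media Ltd.
Aggregating (R2): 4% + 28% + 5% = 37%.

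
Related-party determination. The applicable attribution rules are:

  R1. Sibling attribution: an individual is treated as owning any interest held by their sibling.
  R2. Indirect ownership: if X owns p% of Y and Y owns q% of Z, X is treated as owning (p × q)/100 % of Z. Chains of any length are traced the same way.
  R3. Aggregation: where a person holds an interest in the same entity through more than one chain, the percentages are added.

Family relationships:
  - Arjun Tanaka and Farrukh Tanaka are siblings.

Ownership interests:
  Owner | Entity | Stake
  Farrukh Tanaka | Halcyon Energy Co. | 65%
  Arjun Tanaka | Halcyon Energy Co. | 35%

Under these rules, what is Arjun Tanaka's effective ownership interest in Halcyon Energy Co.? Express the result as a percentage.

By sibling attribution (R1), Arjun Tanaka is treated as also owning Farrukh Tanaka's interest in Halcyon Energy Co, giving 35% + 65% = 100%.
Direct interest in Halcyon Energy Co: 100%.

100%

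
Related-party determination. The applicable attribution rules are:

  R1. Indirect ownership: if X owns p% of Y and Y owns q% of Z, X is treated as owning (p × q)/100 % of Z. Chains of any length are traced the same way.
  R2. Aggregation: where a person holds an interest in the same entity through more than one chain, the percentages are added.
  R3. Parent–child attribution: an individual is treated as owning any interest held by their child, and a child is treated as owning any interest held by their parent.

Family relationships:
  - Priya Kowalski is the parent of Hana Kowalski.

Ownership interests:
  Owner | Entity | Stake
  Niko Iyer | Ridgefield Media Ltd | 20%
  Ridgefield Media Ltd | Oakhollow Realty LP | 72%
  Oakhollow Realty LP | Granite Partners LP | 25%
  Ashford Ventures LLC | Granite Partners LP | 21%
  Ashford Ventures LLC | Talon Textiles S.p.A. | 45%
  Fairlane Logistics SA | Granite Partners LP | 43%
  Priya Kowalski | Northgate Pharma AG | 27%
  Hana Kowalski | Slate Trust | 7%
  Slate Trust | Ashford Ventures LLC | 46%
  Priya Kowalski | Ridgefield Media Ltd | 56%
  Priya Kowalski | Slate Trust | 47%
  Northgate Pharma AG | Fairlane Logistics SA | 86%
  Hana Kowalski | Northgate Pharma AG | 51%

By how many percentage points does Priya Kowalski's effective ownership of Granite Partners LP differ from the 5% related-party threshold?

By parent–child attribution (R3), Priya Kowalski is treated as also owning Hana Kowalski's interest in Slate Trust, giving 47% + 7% = 54%.
By parent–child attribution (R3), Priya Kowalski is treated as also owning Hana Kowalski's interest in Northgate Pharma AG, giving 27% + 51% = 78%.
Chain via Slate Trust → Ashford Ventures LLC (R1): 54% × 46% × 21% = 5.2164% of Granite Partners LP.
Chain via Ridgefield Media Ltd → Oakhollow Realty LP (R1): 56% × 72% × 25% = 10.08% of Granite Partners LP.
Chain via Northgate Pharma AG → Fairlane Logistics SA (R1): 78% × 86% × 43% = 28.8444% of Granite Partners LP.
Aggregating (R2): 5.2164% + 10.08% + 28.8444% = 44.1408%.
44.1408% exceeds the 5% threshold by 39.1408 percentage points.

39.1408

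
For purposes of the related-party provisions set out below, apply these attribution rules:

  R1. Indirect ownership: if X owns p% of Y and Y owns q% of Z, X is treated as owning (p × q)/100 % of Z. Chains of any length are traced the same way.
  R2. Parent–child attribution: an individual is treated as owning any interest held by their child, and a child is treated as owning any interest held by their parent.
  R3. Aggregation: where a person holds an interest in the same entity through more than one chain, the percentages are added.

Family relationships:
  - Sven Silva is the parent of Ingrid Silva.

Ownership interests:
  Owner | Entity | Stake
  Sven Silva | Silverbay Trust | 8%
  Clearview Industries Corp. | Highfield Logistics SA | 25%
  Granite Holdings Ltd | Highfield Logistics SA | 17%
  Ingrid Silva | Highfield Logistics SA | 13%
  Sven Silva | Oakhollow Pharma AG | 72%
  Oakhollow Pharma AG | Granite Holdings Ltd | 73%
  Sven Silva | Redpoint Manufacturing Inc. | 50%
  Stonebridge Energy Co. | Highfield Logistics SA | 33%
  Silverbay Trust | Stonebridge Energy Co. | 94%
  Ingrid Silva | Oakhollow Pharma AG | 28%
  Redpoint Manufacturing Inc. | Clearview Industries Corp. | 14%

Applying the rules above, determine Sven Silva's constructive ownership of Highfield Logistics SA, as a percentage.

By parent–child attribution (R2), Sven Silva is treated as also owning Ingrid Silva's interest in Oakhollow Pharma AG, giving 72% + 28% = 100%.
By parent–child attribution (R2), Sven Silva is treated as owning Ingrid Silva's 13% interest in Highfield Logistics SA.
Chain via Oakhollow Pharma AG → Granite Holdings Ltd (R1): 100% × 73% × 17% = 12.41% of Highfield Logistics SA.
Chain via Redpoint Manufacturing Inc. → Clearview Industries Corp. (R1): 50% × 14% × 25% = 1.75% of Highfield Logistics SA.
Chain via Silverbay Trust → Stonebridge Energy Co. (R1): 8% × 94% × 33% = 2.4816% of Highfield Logistics SA.
Direct interest in Highfield Logistics SA: 13%.
Aggregating (R3): 12.41% + 1.75% + 2.4816% + 13% = 29.6416%.

29.6416%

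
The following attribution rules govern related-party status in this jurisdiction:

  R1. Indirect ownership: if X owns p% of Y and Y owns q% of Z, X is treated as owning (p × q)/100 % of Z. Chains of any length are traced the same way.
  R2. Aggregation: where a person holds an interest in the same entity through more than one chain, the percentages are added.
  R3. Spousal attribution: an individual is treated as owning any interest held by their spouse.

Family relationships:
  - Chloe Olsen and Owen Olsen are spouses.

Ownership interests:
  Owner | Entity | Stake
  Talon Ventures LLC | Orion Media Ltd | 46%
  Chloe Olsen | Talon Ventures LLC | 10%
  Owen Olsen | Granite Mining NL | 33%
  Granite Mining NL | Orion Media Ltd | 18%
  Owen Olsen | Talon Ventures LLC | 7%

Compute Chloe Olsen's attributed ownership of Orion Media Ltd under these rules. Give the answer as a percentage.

By spousal attribution (R3), Chloe Olsen is treated as also owning Owen Olsen's interest in Talon Ventures LLC, giving 10% + 7% = 17%.
By spousal attribution (R3), Chloe Olsen is treated as owning Owen Olsen's 33% interest in Granite Mining NL.
Chain via Talon Ventures LLC (R1): 17% × 46% = 7.82% of Orion Media Ltd.
Chain via Granite Mining NL (R1): 33% × 18% = 5.94% of Orion Media Ltd.
Aggregating (R2): 7.82% + 5.94% = 13.76%.

13.76%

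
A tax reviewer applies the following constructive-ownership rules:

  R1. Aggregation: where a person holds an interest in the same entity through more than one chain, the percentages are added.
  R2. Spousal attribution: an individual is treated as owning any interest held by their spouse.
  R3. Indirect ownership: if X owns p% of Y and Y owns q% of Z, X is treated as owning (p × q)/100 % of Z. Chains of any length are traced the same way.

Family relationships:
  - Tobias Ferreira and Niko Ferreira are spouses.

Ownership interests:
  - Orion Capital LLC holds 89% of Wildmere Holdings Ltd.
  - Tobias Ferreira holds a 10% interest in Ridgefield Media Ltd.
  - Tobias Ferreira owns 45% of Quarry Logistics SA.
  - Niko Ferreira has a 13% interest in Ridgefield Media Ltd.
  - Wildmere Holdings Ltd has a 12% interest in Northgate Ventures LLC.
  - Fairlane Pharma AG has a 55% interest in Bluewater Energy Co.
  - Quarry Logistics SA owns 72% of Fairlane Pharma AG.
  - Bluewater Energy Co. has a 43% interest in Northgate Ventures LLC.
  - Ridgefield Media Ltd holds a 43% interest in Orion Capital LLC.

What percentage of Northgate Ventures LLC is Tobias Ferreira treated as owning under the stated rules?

By spousal attribution (R2), Tobias Ferreira is treated as also owning Niko Ferreira's interest in Ridgefield Media Ltd, giving 10% + 13% = 23%.
Chain via Ridgefield Media Ltd → Orion Capital LLC → Wildmere Holdings Ltd (R3): 23% × 43% × 89% × 12% = 1.056252% of Northgate Ventures LLC.
Chain via Quarry Logistics SA → Fairlane Pharma AG → Bluewater Energy Co. (R3): 45% × 72% × 55% × 43% = 7.6626% of Northgate Ventures LLC.
Aggregating (R1): 1.056252% + 7.6626% = 8.718852%.

8.718852%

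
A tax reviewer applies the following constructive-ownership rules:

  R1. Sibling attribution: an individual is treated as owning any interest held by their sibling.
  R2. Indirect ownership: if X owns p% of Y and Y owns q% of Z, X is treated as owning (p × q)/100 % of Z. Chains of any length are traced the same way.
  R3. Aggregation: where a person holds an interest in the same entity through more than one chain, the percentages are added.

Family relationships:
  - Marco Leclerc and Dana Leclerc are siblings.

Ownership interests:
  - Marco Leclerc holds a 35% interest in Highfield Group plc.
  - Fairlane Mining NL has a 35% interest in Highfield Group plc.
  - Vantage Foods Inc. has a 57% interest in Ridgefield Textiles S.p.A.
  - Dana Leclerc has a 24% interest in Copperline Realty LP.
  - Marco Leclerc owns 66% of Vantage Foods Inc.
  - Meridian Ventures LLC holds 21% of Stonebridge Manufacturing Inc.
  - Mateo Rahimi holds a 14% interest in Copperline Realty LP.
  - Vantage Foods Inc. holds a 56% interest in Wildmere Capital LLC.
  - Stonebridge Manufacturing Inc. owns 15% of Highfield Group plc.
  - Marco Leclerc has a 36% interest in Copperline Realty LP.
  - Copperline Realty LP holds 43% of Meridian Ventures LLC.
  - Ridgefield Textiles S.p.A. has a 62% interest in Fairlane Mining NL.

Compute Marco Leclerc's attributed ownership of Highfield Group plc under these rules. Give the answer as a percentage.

43.97624%

By sibling attribution (R1), Marco Leclerc is treated as also owning Dana Leclerc's interest in Copperline Realty LP, giving 36% + 24% = 60%.
Chain via Copperline Realty LP → Meridian Ventures LLC → Stonebridge Manufacturing Inc. (R2): 60% × 43% × 21% × 15% = 0.8127% of Highfield Group plc.
Chain via Vantage Foods Inc. → Ridgefield Textiles S.p.A. → Fairlane Mining NL (R2): 66% × 57% × 62% × 35% = 8.16354% of Highfield Group plc.
Direct interest in Highfield Group plc: 35%.
Aggregating (R3): 0.8127% + 8.16354% + 35% = 43.97624%.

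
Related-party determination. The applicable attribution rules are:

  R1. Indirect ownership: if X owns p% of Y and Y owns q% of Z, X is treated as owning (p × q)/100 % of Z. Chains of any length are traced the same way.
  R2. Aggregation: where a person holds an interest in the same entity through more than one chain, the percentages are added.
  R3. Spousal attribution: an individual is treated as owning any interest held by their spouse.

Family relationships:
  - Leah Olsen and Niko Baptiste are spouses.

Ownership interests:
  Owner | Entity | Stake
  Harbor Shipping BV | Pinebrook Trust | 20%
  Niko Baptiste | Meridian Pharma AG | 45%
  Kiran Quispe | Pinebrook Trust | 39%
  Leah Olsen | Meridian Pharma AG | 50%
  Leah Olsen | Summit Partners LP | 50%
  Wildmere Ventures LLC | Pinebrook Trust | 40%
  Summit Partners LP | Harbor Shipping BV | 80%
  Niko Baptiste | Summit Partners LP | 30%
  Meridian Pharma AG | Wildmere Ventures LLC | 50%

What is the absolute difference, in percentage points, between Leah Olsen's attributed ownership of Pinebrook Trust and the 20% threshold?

By spousal attribution (R3), Leah Olsen is treated as also owning Niko Baptiste's interest in Meridian Pharma AG, giving 50% + 45% = 95%.
By spousal attribution (R3), Leah Olsen is treated as also owning Niko Baptiste's interest in Summit Partners LP, giving 50% + 30% = 80%.
Chain via Meridian Pharma AG → Wildmere Ventures LLC (R1): 95% × 50% × 40% = 19% of Pinebrook Trust.
Chain via Summit Partners LP → Harbor Shipping BV (R1): 80% × 80% × 20% = 12.8% of Pinebrook Trust.
Aggregating (R2): 19% + 12.8% = 31.8%.
31.8% exceeds the 20% threshold by 11.8 percentage points.

11.8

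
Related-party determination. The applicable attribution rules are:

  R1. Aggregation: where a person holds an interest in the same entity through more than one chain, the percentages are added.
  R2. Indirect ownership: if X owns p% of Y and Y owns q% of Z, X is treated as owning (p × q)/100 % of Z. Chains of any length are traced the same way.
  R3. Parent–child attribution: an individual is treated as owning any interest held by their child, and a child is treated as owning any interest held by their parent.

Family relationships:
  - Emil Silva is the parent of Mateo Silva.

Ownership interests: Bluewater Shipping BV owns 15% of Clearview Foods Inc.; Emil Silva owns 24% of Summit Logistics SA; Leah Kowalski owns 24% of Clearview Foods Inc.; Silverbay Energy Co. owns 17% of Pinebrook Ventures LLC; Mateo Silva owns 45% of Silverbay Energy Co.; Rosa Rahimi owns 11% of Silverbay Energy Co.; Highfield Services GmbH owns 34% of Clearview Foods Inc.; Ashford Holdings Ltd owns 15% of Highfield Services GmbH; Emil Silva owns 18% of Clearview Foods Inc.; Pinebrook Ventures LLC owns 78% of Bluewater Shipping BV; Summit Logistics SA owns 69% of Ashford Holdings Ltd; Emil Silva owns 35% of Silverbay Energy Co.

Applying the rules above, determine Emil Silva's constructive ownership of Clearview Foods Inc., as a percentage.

20.43576%

By parent–child attribution (R3), Emil Silva is treated as also owning Mateo Silva's interest in Silverbay Energy Co, giving 35% + 45% = 80%.
Chain via Silverbay Energy Co. → Pinebrook Ventures LLC → Bluewater Shipping BV (R2): 80% × 17% × 78% × 15% = 1.5912% of Clearview Foods Inc.
Chain via Summit Logistics SA → Ashford Holdings Ltd → Highfield Services GmbH (R2): 24% × 69% × 15% × 34% = 0.84456% of Clearview Foods Inc.
Direct interest in Clearview Foods Inc: 18%.
Aggregating (R1): 1.5912% + 0.84456% + 18% = 20.43576%.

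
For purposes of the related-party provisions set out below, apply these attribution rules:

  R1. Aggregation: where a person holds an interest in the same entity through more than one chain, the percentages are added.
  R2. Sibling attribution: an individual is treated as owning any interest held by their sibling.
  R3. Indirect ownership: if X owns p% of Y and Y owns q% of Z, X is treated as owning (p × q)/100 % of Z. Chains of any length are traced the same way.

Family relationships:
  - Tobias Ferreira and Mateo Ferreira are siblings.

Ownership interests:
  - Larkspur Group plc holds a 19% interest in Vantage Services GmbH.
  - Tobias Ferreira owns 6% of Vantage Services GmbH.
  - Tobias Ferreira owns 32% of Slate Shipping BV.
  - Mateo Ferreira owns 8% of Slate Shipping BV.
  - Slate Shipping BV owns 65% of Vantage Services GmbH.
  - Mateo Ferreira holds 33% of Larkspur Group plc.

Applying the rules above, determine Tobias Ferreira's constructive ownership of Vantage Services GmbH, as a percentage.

By sibling attribution (R2), Tobias Ferreira is treated as also owning Mateo Ferreira's interest in Slate Shipping BV, giving 32% + 8% = 40%.
By sibling attribution (R2), Tobias Ferreira is treated as owning Mateo Ferreira's 33% interest in Larkspur Group plc.
Chain via Slate Shipping BV (R3): 40% × 65% = 26% of Vantage Services GmbH.
Direct interest in Vantage Services GmbH: 6%.
Chain via Larkspur Group plc (R3): 33% × 19% = 6.27% of Vantage Services GmbH.
Aggregating (R1): 26% + 6% + 6.27% = 38.27%.

38.27%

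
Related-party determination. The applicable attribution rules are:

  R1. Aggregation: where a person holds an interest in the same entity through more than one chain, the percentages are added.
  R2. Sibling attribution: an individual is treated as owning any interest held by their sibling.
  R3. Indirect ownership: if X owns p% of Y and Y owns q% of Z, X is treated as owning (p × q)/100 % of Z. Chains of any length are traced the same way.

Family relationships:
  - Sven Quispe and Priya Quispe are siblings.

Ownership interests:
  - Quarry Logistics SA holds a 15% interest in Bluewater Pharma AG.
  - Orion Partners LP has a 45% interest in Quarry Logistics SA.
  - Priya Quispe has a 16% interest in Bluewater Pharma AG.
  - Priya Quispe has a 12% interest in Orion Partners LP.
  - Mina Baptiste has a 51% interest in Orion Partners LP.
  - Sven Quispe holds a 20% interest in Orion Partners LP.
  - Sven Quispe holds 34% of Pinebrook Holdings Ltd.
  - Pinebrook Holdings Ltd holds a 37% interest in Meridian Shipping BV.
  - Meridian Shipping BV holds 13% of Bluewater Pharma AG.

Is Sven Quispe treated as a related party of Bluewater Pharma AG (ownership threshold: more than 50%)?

By sibling attribution (R2), Sven Quispe is treated as also owning Priya Quispe's interest in Orion Partners LP, giving 20% + 12% = 32%.
By sibling attribution (R2), Sven Quispe is treated as owning Priya Quispe's 16% interest in Bluewater Pharma AG.
Chain via Pinebrook Holdings Ltd → Meridian Shipping BV (R3): 34% × 37% × 13% = 1.6354% of Bluewater Pharma AG.
Chain via Orion Partners LP → Quarry Logistics SA (R3): 32% × 45% × 15% = 2.16% of Bluewater Pharma AG.
Direct interest in Bluewater Pharma AG: 16%.
Aggregating (R1): 1.6354% + 2.16% + 16% = 19.7954%.
19.7954% does not exceed the 50% threshold, so Sven is not a related party to Bluewater Pharma AG.

No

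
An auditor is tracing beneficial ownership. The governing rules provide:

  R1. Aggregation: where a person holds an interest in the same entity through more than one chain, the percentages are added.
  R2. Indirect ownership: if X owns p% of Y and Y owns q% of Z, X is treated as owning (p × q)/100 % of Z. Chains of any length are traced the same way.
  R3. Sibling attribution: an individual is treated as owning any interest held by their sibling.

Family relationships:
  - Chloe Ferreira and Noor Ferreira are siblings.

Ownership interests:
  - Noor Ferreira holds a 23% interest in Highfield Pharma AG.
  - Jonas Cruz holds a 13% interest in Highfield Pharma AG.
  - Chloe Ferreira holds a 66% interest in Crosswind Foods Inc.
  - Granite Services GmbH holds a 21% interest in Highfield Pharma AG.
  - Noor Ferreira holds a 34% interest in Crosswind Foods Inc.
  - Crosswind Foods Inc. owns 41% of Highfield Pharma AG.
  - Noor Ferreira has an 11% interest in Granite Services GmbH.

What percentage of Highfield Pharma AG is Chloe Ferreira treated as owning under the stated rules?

66.31%

By sibling attribution (R3), Chloe Ferreira is treated as also owning Noor Ferreira's interest in Crosswind Foods Inc, giving 66% + 34% = 100%.
By sibling attribution (R3), Chloe Ferreira is treated as owning Noor Ferreira's 11% interest in Granite Services GmbH.
By sibling attribution (R3), Chloe Ferreira is treated as owning Noor Ferreira's 23% interest in Highfield Pharma AG.
Chain via Crosswind Foods Inc. (R2): 100% × 41% = 41% of Highfield Pharma AG.
Chain via Granite Services GmbH (R2): 11% × 21% = 2.31% of Highfield Pharma AG.
Direct interest in Highfield Pharma AG: 23%.
Aggregating (R1): 41% + 2.31% + 23% = 66.31%.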